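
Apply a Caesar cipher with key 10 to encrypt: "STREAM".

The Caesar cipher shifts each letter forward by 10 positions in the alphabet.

Step 1: For each letter, shift forward by 10 positions (mod 26).
  S (position 18) -> position (18+10) mod 26 = 2 -> C
  T (position 19) -> position (19+10) mod 26 = 3 -> D
  R (position 17) -> position (17+10) mod 26 = 1 -> B
  E (position 4) -> position (4+10) mod 26 = 14 -> O
  A (position 0) -> position (0+10) mod 26 = 10 -> K
  M (position 12) -> position (12+10) mod 26 = 22 -> W
Result: CDBOKW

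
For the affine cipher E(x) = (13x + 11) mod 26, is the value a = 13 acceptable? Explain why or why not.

Step 1: Compute gcd(13, 26).
Step 2: gcd(13, 26) = 13.
Since gcd = 13 != 1, 13 shares a common factor with 26, so it cannot be used.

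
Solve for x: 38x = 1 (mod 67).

Step 1: We need x such that 38 * x = 1 (mod 67).
Step 2: Using the extended Euclidean algorithm or trial:
  38 * 30 = 1140 = 17 * 67 + 1.
Step 3: Since 1140 mod 67 = 1, the inverse is x = 30.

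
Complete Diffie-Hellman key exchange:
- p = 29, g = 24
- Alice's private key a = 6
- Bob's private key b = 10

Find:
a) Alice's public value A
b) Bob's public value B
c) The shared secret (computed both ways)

Step 1: A = g^a mod p = 24^6 mod 29 = 23.
Step 2: B = g^b mod p = 24^10 mod 29 = 20.
Step 3: Alice computes s = B^a mod p = 20^6 mod 29 = 16.
Step 4: Bob computes s = A^b mod p = 23^10 mod 29 = 16.
Both sides agree: shared secret = 16.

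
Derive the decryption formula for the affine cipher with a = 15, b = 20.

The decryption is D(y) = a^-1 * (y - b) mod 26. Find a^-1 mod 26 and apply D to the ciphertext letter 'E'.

Step 1: Find a^-1, the modular inverse of 15 mod 26.
Step 2: We need 15 * a^-1 = 1 (mod 26).
Step 3: 15 * 7 = 105 = 4 * 26 + 1, so a^-1 = 7.
Step 4: D(y) = 7(y - 20) mod 26.
Step 5: Apply to 'E' (y = 4): D(4) = 7 * (4 - 20) mod 26 = 7 * -16 mod 26 = 18 -> 'S'.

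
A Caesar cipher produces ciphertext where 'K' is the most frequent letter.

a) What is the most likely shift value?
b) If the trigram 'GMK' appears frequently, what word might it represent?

Step 1: In English, 'E' is the most frequent letter (12.7%).
Step 2: The most frequent ciphertext letter is 'K' (position 10).
Step 3: Shift = (10 - 4) mod 26 = 6.
Step 4: Decrypt 'GMK' by shifting back 6:
  G -> A
  M -> G
  K -> E
Step 5: 'GMK' decrypts to 'AGE'.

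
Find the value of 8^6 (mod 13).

Step 1: Compute 8^6 mod 13 step by step, reducing modulo 13 at each step.
  8^1 mod 13 = 8
  8^2 mod 13 = (8 * 8) mod 13 = 12
  8^3 mod 13 = (12 * 8) mod 13 = 5
  8^4 mod 13 = (5 * 8) mod 13 = 1
  8^5 mod 13 = (1 * 8) mod 13 = 8
  8^6 mod 13 = (8 * 8) mod 13 = 12
Step 2: Result = 12.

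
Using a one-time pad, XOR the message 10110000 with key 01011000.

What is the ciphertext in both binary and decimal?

Step 1: Write out the XOR operation bit by bit:
  Message: 10110000
  Key:     01011000
  XOR:     11101000
Step 2: Convert to decimal: 11101000 = 232.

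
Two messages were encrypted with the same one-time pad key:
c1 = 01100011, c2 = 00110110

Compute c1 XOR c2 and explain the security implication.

Step 1: c1 XOR c2 = (m1 XOR k) XOR (m2 XOR k).
Step 2: By XOR associativity/commutativity: = m1 XOR m2 XOR k XOR k = m1 XOR m2.
Step 3: 01100011 XOR 00110110 = 01010101 = 85.
Step 4: The key cancels out! An attacker learns m1 XOR m2 = 85, revealing the relationship between plaintexts.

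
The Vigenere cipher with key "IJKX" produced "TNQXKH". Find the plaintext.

Step 1: Extend key: IJKXIJ
Step 2: Decrypt each letter (c - k) mod 26:
  T(19) - I(8) = (19-8) mod 26 = 11 = L
  N(13) - J(9) = (13-9) mod 26 = 4 = E
  Q(16) - K(10) = (16-10) mod 26 = 6 = G
  X(23) - X(23) = (23-23) mod 26 = 0 = A
  K(10) - I(8) = (10-8) mod 26 = 2 = C
  H(7) - J(9) = (7-9) mod 26 = 24 = Y
Plaintext: LEGACY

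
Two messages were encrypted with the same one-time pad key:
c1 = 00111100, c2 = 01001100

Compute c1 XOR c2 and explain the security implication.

Step 1: c1 XOR c2 = (m1 XOR k) XOR (m2 XOR k).
Step 2: By XOR associativity/commutativity: = m1 XOR m2 XOR k XOR k = m1 XOR m2.
Step 3: 00111100 XOR 01001100 = 01110000 = 112.
Step 4: The key cancels out! An attacker learns m1 XOR m2 = 112, revealing the relationship between plaintexts.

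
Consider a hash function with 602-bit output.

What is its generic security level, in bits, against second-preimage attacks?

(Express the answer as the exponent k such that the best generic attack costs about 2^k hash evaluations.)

Step 1: The hash has a 602-bit output.
Step 2: Second-preimage resistance means: given a specific input x, it should be infeasible to find a different y with h(y) = h(x).
With a 602-bit output, a generic search for a second preimage costs about 2^602 evaluations (each trial matches the fixed target with probability 2^-602).
Step 3: Security level = 602 bits.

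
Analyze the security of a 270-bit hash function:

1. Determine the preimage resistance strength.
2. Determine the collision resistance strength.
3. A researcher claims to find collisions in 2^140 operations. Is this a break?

Step 1: Preimage resistance requires brute-force of 2^270 operations.
Step 2: Collision resistance (birthday bound) = 2^(270/2) = 2^135.
Step 3: The claimed attack costs 2^140 operations.
Step 4: Since 2^140 >= 2^135, the claimed attack is no faster than the generic birthday attack, so this does not break collision resistance.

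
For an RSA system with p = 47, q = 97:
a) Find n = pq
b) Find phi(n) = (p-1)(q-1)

Step 1: n = p * q = 47 * 97 = 4559.
Step 2: phi(n) = (p-1)(q-1) = 46 * 96 = 4416.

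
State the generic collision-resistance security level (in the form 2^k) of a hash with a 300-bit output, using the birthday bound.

Step 1: The birthday paradox gives collision probability ~50% after sqrt(2^n) = 2^(n/2) hashes.
Step 2: For 300-bit output: 2^(300/2) = 2^150.
Step 3: Approximately 2^150 hash computations needed.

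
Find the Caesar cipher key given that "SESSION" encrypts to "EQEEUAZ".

Step 1: Compare first letters: S (position 18) -> E (position 4).
Step 2: Shift = (4 - 18) mod 26 = 12.
The shift value is 12.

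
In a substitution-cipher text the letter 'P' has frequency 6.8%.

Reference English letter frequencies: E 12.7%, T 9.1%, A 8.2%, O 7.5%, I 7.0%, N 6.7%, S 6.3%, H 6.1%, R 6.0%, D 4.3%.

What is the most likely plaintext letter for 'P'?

Step 1: The observed frequency is 6.8%.
Step 2: Compare with English frequencies:
  E: 12.7% (difference: 5.9%)
  T: 9.1% (difference: 2.3%)
  A: 8.2% (difference: 1.4%)
  O: 7.5% (difference: 0.7%)
  I: 7.0% (difference: 0.2%)
  N: 6.7% (difference: 0.1%) <-- closest
  S: 6.3% (difference: 0.5%)
  H: 6.1% (difference: 0.7%)
  R: 6.0% (difference: 0.8%)
  D: 4.3% (difference: 2.5%)
Step 3: 'P' most likely represents 'N' (frequency 6.7%).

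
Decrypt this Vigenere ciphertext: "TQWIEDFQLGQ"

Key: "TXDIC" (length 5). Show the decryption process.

Step 1: Key 'TXDIC' has length 5. Extended key: TXDICTXDICT
Step 2: Decrypt each position:
  T(19) - T(19) = 0 = A
  Q(16) - X(23) = 19 = T
  W(22) - D(3) = 19 = T
  I(8) - I(8) = 0 = A
  E(4) - C(2) = 2 = C
  D(3) - T(19) = 10 = K
  F(5) - X(23) = 8 = I
  Q(16) - D(3) = 13 = N
  L(11) - I(8) = 3 = D
  G(6) - C(2) = 4 = E
  Q(16) - T(19) = 23 = X
Plaintext: ATTACKINDEX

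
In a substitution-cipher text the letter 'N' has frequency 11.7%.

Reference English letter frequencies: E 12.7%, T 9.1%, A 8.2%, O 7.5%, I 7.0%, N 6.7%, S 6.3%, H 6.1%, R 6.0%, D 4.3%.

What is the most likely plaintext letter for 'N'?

Step 1: The observed frequency is 11.7%.
Step 2: Compare with English frequencies:
  E: 12.7% (difference: 1.0%) <-- closest
  T: 9.1% (difference: 2.6%)
  A: 8.2% (difference: 3.5%)
  O: 7.5% (difference: 4.2%)
  I: 7.0% (difference: 4.7%)
  N: 6.7% (difference: 5.0%)
  S: 6.3% (difference: 5.4%)
  H: 6.1% (difference: 5.6%)
  R: 6.0% (difference: 5.7%)
  D: 4.3% (difference: 7.4%)
Step 3: 'N' most likely represents 'E' (frequency 12.7%).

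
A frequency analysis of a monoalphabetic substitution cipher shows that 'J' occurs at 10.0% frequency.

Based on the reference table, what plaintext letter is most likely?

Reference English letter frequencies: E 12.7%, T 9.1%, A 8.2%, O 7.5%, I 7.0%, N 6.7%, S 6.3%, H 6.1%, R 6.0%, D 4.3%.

Step 1: The observed frequency is 10.0%.
Step 2: Compare with English frequencies:
  E: 12.7% (difference: 2.7%)
  T: 9.1% (difference: 0.9%) <-- closest
  A: 8.2% (difference: 1.8%)
  O: 7.5% (difference: 2.5%)
  I: 7.0% (difference: 3.0%)
  N: 6.7% (difference: 3.3%)
  S: 6.3% (difference: 3.7%)
  H: 6.1% (difference: 3.9%)
  R: 6.0% (difference: 4.0%)
  D: 4.3% (difference: 5.7%)
Step 3: 'J' most likely represents 'T' (frequency 9.1%).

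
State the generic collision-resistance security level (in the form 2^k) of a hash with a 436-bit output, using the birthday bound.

Step 1: The birthday paradox gives collision probability ~50% after sqrt(2^n) = 2^(n/2) hashes.
Step 2: For 436-bit output: 2^(436/2) = 2^218.
Step 3: Approximately 2^218 hash computations needed.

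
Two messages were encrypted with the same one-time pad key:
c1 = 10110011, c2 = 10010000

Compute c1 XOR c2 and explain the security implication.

Step 1: c1 XOR c2 = (m1 XOR k) XOR (m2 XOR k).
Step 2: By XOR associativity/commutativity: = m1 XOR m2 XOR k XOR k = m1 XOR m2.
Step 3: 10110011 XOR 10010000 = 00100011 = 35.
Step 4: The key cancels out! An attacker learns m1 XOR m2 = 35, revealing the relationship between plaintexts.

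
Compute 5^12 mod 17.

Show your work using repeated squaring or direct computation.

Step 1: Compute 5^12 mod 17 step by step, reducing modulo 17 at each step.
  5^1 mod 17 = 5
  5^2 mod 17 = (5 * 5) mod 17 = 8
  5^3 mod 17 = (8 * 5) mod 17 = 6
  5^4 mod 17 = (6 * 5) mod 17 = 13
  5^5 mod 17 = (13 * 5) mod 17 = 14
  5^6 mod 17 = (14 * 5) mod 17 = 2
  5^7 mod 17 = (2 * 5) mod 17 = 10
  5^8 mod 17 = (10 * 5) mod 17 = 16
  5^9 mod 17 = (16 * 5) mod 17 = 12
  5^10 mod 17 = (12 * 5) mod 17 = 9
  5^11 mod 17 = (9 * 5) mod 17 = 11
  5^12 mod 17 = (11 * 5) mod 17 = 4
Step 2: Result = 4.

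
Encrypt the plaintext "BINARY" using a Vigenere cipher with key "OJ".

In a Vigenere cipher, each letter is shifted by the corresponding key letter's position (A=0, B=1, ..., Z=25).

Step 1: Repeat key to match plaintext length:
  Plaintext: BINARY
  Key:       OJOJOJ
Step 2: Encrypt each letter:
  B(1) + O(14) = (1+14) mod 26 = 15 = P
  I(8) + J(9) = (8+9) mod 26 = 17 = R
  N(13) + O(14) = (13+14) mod 26 = 1 = B
  A(0) + J(9) = (0+9) mod 26 = 9 = J
  R(17) + O(14) = (17+14) mod 26 = 5 = F
  Y(24) + J(9) = (24+9) mod 26 = 7 = H
Ciphertext: PRBJFH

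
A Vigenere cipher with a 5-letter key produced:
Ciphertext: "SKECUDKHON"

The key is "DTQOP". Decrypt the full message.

Step 1: Key 'DTQOP' has length 5. Extended key: DTQOPDTQOP
Step 2: Decrypt each position:
  S(18) - D(3) = 15 = P
  K(10) - T(19) = 17 = R
  E(4) - Q(16) = 14 = O
  C(2) - O(14) = 14 = O
  U(20) - P(15) = 5 = F
  D(3) - D(3) = 0 = A
  K(10) - T(19) = 17 = R
  H(7) - Q(16) = 17 = R
  O(14) - O(14) = 0 = A
  N(13) - P(15) = 24 = Y
Plaintext: PROOFARRAY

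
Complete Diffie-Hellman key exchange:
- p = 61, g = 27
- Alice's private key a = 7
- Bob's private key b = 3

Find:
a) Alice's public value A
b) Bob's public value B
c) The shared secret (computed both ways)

Step 1: A = g^a mod p = 27^7 mod 61 = 3.
Step 2: B = g^b mod p = 27^3 mod 61 = 41.
Step 3: Alice computes s = B^a mod p = 41^7 mod 61 = 27.
Step 4: Bob computes s = A^b mod p = 3^3 mod 61 = 27.
Both sides agree: shared secret = 27.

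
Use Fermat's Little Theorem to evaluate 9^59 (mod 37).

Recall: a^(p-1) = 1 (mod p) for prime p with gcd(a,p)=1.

Step 1: Since 37 is prime, by Fermat's Little Theorem: 9^36 = 1 (mod 37).
Step 2: Reduce exponent: 59 mod 36 = 23.
Step 3: So 9^59 = 9^23 (mod 37).
Step 4: 9^23 mod 37 = 34.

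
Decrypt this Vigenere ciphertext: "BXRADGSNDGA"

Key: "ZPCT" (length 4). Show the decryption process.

Step 1: Key 'ZPCT' has length 4. Extended key: ZPCTZPCTZPC
Step 2: Decrypt each position:
  B(1) - Z(25) = 2 = C
  X(23) - P(15) = 8 = I
  R(17) - C(2) = 15 = P
  A(0) - T(19) = 7 = H
  D(3) - Z(25) = 4 = E
  G(6) - P(15) = 17 = R
  S(18) - C(2) = 16 = Q
  N(13) - T(19) = 20 = U
  D(3) - Z(25) = 4 = E
  G(6) - P(15) = 17 = R
  A(0) - C(2) = 24 = Y
Plaintext: CIPHERQUERY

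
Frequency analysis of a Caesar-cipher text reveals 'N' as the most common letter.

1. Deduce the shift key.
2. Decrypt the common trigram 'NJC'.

Step 1: In English, 'E' is the most frequent letter (12.7%).
Step 2: The most frequent ciphertext letter is 'N' (position 13).
Step 3: Shift = (13 - 4) mod 26 = 9.
Step 4: Decrypt 'NJC' by shifting back 9:
  N -> E
  J -> A
  C -> T
Step 5: 'NJC' decrypts to 'EAT'.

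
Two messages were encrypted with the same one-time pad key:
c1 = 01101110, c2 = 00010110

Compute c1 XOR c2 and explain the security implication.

Step 1: c1 XOR c2 = (m1 XOR k) XOR (m2 XOR k).
Step 2: By XOR associativity/commutativity: = m1 XOR m2 XOR k XOR k = m1 XOR m2.
Step 3: 01101110 XOR 00010110 = 01111000 = 120.
Step 4: The key cancels out! An attacker learns m1 XOR m2 = 120, revealing the relationship between plaintexts.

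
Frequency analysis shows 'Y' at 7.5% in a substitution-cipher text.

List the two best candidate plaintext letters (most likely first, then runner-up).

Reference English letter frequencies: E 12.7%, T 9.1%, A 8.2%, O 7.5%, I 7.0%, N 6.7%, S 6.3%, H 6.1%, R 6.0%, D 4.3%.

Step 1: Observed frequency of 'Y' is 7.5%.
Step 2: Compute distances to each reference frequency and sort:
  O (7.5%): difference = 0.0% <-- BEST
  I (7.0%): difference = 0.5% <-- RUNNER-UP
  A (8.2%): difference = 0.7%
  N (6.7%): difference = 0.8%
  S (6.3%): difference = 1.2%
Step 3: Most likely is 'O' (7.5%, diff 0.0%); second most likely is 'I' (7.0%, diff 0.5%).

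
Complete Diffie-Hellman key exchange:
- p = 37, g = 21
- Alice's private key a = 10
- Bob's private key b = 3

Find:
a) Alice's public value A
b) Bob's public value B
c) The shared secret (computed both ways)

Step 1: A = g^a mod p = 21^10 mod 37 = 16.
Step 2: B = g^b mod p = 21^3 mod 37 = 11.
Step 3: Alice computes s = B^a mod p = 11^10 mod 37 = 26.
Step 4: Bob computes s = A^b mod p = 16^3 mod 37 = 26.
Both sides agree: shared secret = 26.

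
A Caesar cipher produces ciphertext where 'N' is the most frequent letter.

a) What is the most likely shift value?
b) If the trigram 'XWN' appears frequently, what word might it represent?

Step 1: In English, 'E' is the most frequent letter (12.7%).
Step 2: The most frequent ciphertext letter is 'N' (position 13).
Step 3: Shift = (13 - 4) mod 26 = 9.
Step 4: Decrypt 'XWN' by shifting back 9:
  X -> O
  W -> N
  N -> E
Step 5: 'XWN' decrypts to 'ONE'.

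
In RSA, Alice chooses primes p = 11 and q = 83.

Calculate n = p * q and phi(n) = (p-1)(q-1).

Step 1: n = p * q = 11 * 83 = 913.
Step 2: phi(n) = (p-1)(q-1) = 10 * 82 = 820.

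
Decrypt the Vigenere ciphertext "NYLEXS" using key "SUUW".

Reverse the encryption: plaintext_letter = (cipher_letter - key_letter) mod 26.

Step 1: Extend key: SUUWSU
Step 2: Decrypt each letter (c - k) mod 26:
  N(13) - S(18) = (13-18) mod 26 = 21 = V
  Y(24) - U(20) = (24-20) mod 26 = 4 = E
  L(11) - U(20) = (11-20) mod 26 = 17 = R
  E(4) - W(22) = (4-22) mod 26 = 8 = I
  X(23) - S(18) = (23-18) mod 26 = 5 = F
  S(18) - U(20) = (18-20) mod 26 = 24 = Y
Plaintext: VERIFY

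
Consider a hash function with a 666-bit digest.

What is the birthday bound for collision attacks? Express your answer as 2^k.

Step 1: The birthday paradox gives collision probability ~50% after sqrt(2^n) = 2^(n/2) hashes.
Step 2: For 666-bit output: 2^(666/2) = 2^333.
Step 3: Approximately 2^333 hash computations needed.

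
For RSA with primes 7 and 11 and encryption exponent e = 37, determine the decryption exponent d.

Step 1: n = 7 * 11 = 77.
Step 2: phi(n) = 6 * 10 = 60.
Step 3: Find d such that 37 * d = 1 (mod 60).
Step 4: d = 37^(-1) mod 60 = 13.
Verification: 37 * 13 = 481 = 8 * 60 + 1.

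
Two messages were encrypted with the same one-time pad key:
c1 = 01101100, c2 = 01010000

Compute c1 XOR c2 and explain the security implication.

Step 1: c1 XOR c2 = (m1 XOR k) XOR (m2 XOR k).
Step 2: By XOR associativity/commutativity: = m1 XOR m2 XOR k XOR k = m1 XOR m2.
Step 3: 01101100 XOR 01010000 = 00111100 = 60.
Step 4: The key cancels out! An attacker learns m1 XOR m2 = 60, revealing the relationship between plaintexts.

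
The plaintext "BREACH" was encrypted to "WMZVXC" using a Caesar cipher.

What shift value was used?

Step 1: Compare first letters: B (position 1) -> W (position 22).
Step 2: Shift = (22 - 1) mod 26 = 21.
The shift value is 21.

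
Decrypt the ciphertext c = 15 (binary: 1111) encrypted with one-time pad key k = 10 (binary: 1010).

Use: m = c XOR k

Step 1: XOR ciphertext with key:
  Ciphertext: 1111
  Key:        1010
  XOR:        0101
Step 2: Plaintext = 0101 = 5 in decimal.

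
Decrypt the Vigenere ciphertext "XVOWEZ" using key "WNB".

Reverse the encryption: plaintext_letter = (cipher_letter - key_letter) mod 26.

Step 1: Extend key: WNBWNB
Step 2: Decrypt each letter (c - k) mod 26:
  X(23) - W(22) = (23-22) mod 26 = 1 = B
  V(21) - N(13) = (21-13) mod 26 = 8 = I
  O(14) - B(1) = (14-1) mod 26 = 13 = N
  W(22) - W(22) = (22-22) mod 26 = 0 = A
  E(4) - N(13) = (4-13) mod 26 = 17 = R
  Z(25) - B(1) = (25-1) mod 26 = 24 = Y
Plaintext: BINARY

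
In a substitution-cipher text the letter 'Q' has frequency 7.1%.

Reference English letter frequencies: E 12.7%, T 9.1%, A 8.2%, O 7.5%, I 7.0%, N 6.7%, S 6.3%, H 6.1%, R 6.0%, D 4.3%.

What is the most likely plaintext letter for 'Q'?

Step 1: The observed frequency is 7.1%.
Step 2: Compare with English frequencies:
  E: 12.7% (difference: 5.6%)
  T: 9.1% (difference: 2.0%)
  A: 8.2% (difference: 1.1%)
  O: 7.5% (difference: 0.4%)
  I: 7.0% (difference: 0.1%) <-- closest
  N: 6.7% (difference: 0.4%)
  S: 6.3% (difference: 0.8%)
  H: 6.1% (difference: 1.0%)
  R: 6.0% (difference: 1.1%)
  D: 4.3% (difference: 2.8%)
Step 3: 'Q' most likely represents 'I' (frequency 7.0%).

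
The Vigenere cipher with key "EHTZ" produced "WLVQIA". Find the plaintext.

Step 1: Extend key: EHTZEH
Step 2: Decrypt each letter (c - k) mod 26:
  W(22) - E(4) = (22-4) mod 26 = 18 = S
  L(11) - H(7) = (11-7) mod 26 = 4 = E
  V(21) - T(19) = (21-19) mod 26 = 2 = C
  Q(16) - Z(25) = (16-25) mod 26 = 17 = R
  I(8) - E(4) = (8-4) mod 26 = 4 = E
  A(0) - H(7) = (0-7) mod 26 = 19 = T
Plaintext: SECRET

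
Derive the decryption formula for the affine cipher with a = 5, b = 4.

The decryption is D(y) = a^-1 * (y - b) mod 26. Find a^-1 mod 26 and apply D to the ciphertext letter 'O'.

Step 1: Find a^-1, the modular inverse of 5 mod 26.
Step 2: We need 5 * a^-1 = 1 (mod 26).
Step 3: 5 * 21 = 105 = 4 * 26 + 1, so a^-1 = 21.
Step 4: D(y) = 21(y - 4) mod 26.
Step 5: Apply to 'O' (y = 14): D(14) = 21 * (14 - 4) mod 26 = 21 * 10 mod 26 = 2 -> 'C'.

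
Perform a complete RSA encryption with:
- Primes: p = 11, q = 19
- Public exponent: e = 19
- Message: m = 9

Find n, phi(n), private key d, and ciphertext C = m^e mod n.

Step 1: n = 11 * 19 = 209.
Step 2: phi(n) = (11-1)(19-1) = 10 * 18 = 180.
Step 3: Find d = 19^(-1) mod 180 = 19.
  Verify: 19 * 19 = 361 = 1 (mod 180).
Step 4: C = 9^19 mod 209 = 104.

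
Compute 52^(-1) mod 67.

Step 1: We need x such that 52 * x = 1 (mod 67).
Step 2: Using the extended Euclidean algorithm or trial:
  52 * 58 = 3016 = 45 * 67 + 1.
Step 3: Since 3016 mod 67 = 1, the inverse is x = 58.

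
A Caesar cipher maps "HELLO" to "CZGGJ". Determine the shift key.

Step 1: Compare first letters: H (position 7) -> C (position 2).
Step 2: Shift = (2 - 7) mod 26 = 21.
The shift value is 21.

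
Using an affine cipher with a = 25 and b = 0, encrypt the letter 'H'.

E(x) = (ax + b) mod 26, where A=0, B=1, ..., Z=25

Step 1: Convert 'H' to number: x = 7.
Step 2: E(7) = (25 * 7 + 0) mod 26 = 175 mod 26 = 19.
Step 3: Convert 19 back to letter: T.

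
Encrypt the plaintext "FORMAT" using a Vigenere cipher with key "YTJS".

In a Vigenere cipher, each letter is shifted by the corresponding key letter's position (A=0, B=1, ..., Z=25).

Step 1: Repeat key to match plaintext length:
  Plaintext: FORMAT
  Key:       YTJSYT
Step 2: Encrypt each letter:
  F(5) + Y(24) = (5+24) mod 26 = 3 = D
  O(14) + T(19) = (14+19) mod 26 = 7 = H
  R(17) + J(9) = (17+9) mod 26 = 0 = A
  M(12) + S(18) = (12+18) mod 26 = 4 = E
  A(0) + Y(24) = (0+24) mod 26 = 24 = Y
  T(19) + T(19) = (19+19) mod 26 = 12 = M
Ciphertext: DHAEYM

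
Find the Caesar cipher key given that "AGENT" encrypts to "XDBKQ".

Step 1: Compare first letters: A (position 0) -> X (position 23).
Step 2: Shift = (23 - 0) mod 26 = 23.
The shift value is 23.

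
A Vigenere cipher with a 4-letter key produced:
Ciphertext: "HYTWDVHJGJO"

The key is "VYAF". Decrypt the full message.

Step 1: Key 'VYAF' has length 4. Extended key: VYAFVYAFVYA
Step 2: Decrypt each position:
  H(7) - V(21) = 12 = M
  Y(24) - Y(24) = 0 = A
  T(19) - A(0) = 19 = T
  W(22) - F(5) = 17 = R
  D(3) - V(21) = 8 = I
  V(21) - Y(24) = 23 = X
  H(7) - A(0) = 7 = H
  J(9) - F(5) = 4 = E
  G(6) - V(21) = 11 = L
  J(9) - Y(24) = 11 = L
  O(14) - A(0) = 14 = O
Plaintext: MATRIXHELLO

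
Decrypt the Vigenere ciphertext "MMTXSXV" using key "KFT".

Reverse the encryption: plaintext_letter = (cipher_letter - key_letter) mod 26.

Step 1: Extend key: KFTKFTK
Step 2: Decrypt each letter (c - k) mod 26:
  M(12) - K(10) = (12-10) mod 26 = 2 = C
  M(12) - F(5) = (12-5) mod 26 = 7 = H
  T(19) - T(19) = (19-19) mod 26 = 0 = A
  X(23) - K(10) = (23-10) mod 26 = 13 = N
  S(18) - F(5) = (18-5) mod 26 = 13 = N
  X(23) - T(19) = (23-19) mod 26 = 4 = E
  V(21) - K(10) = (21-10) mod 26 = 11 = L
Plaintext: CHANNEL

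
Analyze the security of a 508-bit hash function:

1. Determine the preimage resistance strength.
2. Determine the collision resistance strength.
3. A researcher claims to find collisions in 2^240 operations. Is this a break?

Step 1: Preimage resistance requires brute-force of 2^508 operations.
Step 2: Collision resistance (birthday bound) = 2^(508/2) = 2^254.
Step 3: The claimed attack costs 2^240 operations.
Step 4: Since 2^240 < 2^254, the claimed attack beats the generic birthday bound, so collision resistance is broken.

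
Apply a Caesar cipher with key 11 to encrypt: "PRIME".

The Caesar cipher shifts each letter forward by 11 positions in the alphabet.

Step 1: For each letter, shift forward by 11 positions (mod 26).
  P (position 15) -> position (15+11) mod 26 = 0 -> A
  R (position 17) -> position (17+11) mod 26 = 2 -> C
  I (position 8) -> position (8+11) mod 26 = 19 -> T
  M (position 12) -> position (12+11) mod 26 = 23 -> X
  E (position 4) -> position (4+11) mod 26 = 15 -> P
Result: ACTXP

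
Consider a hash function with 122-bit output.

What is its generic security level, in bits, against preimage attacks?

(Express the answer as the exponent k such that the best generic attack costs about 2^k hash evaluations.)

Step 1: The hash has a 122-bit output.
Step 2: Preimage resistance means: given a digest h(x), it should be infeasible to find any input that hashes to it.
With a 122-bit output there are 2^122 possible digests, so a generic brute-force preimage search costs about 2^122 evaluations.
Step 3: Security level = 122 bits.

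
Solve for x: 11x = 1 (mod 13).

Step 1: We need x such that 11 * x = 1 (mod 13).
Step 2: Using the extended Euclidean algorithm or trial:
  11 * 6 = 66 = 5 * 13 + 1.
Step 3: Since 66 mod 13 = 1, the inverse is x = 6.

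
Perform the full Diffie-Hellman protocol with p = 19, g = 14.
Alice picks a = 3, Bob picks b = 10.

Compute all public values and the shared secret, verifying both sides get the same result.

Step 1: A = g^a mod p = 14^3 mod 19 = 8.
Step 2: B = g^b mod p = 14^10 mod 19 = 5.
Step 3: Alice computes s = B^a mod p = 5^3 mod 19 = 11.
Step 4: Bob computes s = A^b mod p = 8^10 mod 19 = 11.
Both sides agree: shared secret = 11.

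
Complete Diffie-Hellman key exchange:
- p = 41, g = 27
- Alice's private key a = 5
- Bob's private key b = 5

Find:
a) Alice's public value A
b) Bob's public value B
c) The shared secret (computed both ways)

Step 1: A = g^a mod p = 27^5 mod 41 = 14.
Step 2: B = g^b mod p = 27^5 mod 41 = 14.
Step 3: Alice computes s = B^a mod p = 14^5 mod 41 = 27.
Step 4: Bob computes s = A^b mod p = 14^5 mod 41 = 27.
Both sides agree: shared secret = 27.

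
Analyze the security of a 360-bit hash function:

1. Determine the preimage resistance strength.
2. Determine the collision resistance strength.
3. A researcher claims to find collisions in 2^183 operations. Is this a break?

Step 1: Preimage resistance requires brute-force of 2^360 operations.
Step 2: Collision resistance (birthday bound) = 2^(360/2) = 2^180.
Step 3: The claimed attack costs 2^183 operations.
Step 4: Since 2^183 >= 2^180, the claimed attack is no faster than the generic birthday attack, so this does not break collision resistance.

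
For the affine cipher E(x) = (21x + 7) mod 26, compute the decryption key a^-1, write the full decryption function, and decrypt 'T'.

Step 1: Find a^-1, the modular inverse of 21 mod 26.
Step 2: We need 21 * a^-1 = 1 (mod 26).
Step 3: 21 * 5 = 105 = 4 * 26 + 1, so a^-1 = 5.
Step 4: D(y) = 5(y - 7) mod 26.
Step 5: Apply to 'T' (y = 19): D(19) = 5 * (19 - 7) mod 26 = 5 * 12 mod 26 = 8 -> 'I'.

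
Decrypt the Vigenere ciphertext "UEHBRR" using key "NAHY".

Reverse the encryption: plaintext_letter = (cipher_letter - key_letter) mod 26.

Step 1: Extend key: NAHYNA
Step 2: Decrypt each letter (c - k) mod 26:
  U(20) - N(13) = (20-13) mod 26 = 7 = H
  E(4) - A(0) = (4-0) mod 26 = 4 = E
  H(7) - H(7) = (7-7) mod 26 = 0 = A
  B(1) - Y(24) = (1-24) mod 26 = 3 = D
  R(17) - N(13) = (17-13) mod 26 = 4 = E
  R(17) - A(0) = (17-0) mod 26 = 17 = R
Plaintext: HEADER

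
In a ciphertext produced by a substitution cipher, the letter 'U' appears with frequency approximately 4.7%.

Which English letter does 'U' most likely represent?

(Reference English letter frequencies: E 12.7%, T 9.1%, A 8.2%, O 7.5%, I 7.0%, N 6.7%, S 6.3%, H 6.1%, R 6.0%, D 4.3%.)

Step 1: The observed frequency is 4.7%.
Step 2: Compare with English frequencies:
  E: 12.7% (difference: 8.0%)
  T: 9.1% (difference: 4.4%)
  A: 8.2% (difference: 3.5%)
  O: 7.5% (difference: 2.8%)
  I: 7.0% (difference: 2.3%)
  N: 6.7% (difference: 2.0%)
  S: 6.3% (difference: 1.6%)
  H: 6.1% (difference: 1.4%)
  R: 6.0% (difference: 1.3%)
  D: 4.3% (difference: 0.4%) <-- closest
Step 3: 'U' most likely represents 'D' (frequency 4.3%).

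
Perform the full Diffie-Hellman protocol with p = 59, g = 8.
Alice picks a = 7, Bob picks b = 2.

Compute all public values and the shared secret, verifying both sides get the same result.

Step 1: A = g^a mod p = 8^7 mod 59 = 56.
Step 2: B = g^b mod p = 8^2 mod 59 = 5.
Step 3: Alice computes s = B^a mod p = 5^7 mod 59 = 9.
Step 4: Bob computes s = A^b mod p = 56^2 mod 59 = 9.
Both sides agree: shared secret = 9.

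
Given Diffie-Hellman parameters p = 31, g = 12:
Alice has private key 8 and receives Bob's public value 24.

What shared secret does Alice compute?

Step 1: s = B^a mod p = 24^8 mod 31.
  24^1 mod 31 = 24
  24^2 mod 31 = (24 * 24) mod 31 = 18
  24^3 mod 31 = (18 * 24) mod 31 = 29
  24^4 mod 31 = (29 * 24) mod 31 = 14
  24^5 mod 31 = (14 * 24) mod 31 = 26
  24^6 mod 31 = (26 * 24) mod 31 = 4
  24^7 mod 31 = (4 * 24) mod 31 = 3
  24^8 mod 31 = (3 * 24) mod 31 = 10
Result: shared secret = 10.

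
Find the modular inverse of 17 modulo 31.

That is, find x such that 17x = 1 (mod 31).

Step 1: We need x such that 17 * x = 1 (mod 31).
Step 2: Using the extended Euclidean algorithm or trial:
  17 * 11 = 187 = 6 * 31 + 1.
Step 3: Since 187 mod 31 = 1, the inverse is x = 11.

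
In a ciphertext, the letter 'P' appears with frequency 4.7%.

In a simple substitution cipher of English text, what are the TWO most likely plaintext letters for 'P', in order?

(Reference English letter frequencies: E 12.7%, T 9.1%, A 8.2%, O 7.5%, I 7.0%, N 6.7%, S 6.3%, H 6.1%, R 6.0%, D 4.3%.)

Step 1: Observed frequency of 'P' is 4.7%.
Step 2: Compute distances to each reference frequency and sort:
  D (4.3%): difference = 0.4% <-- BEST
  R (6.0%): difference = 1.3% <-- RUNNER-UP
  H (6.1%): difference = 1.4%
  S (6.3%): difference = 1.6%
  N (6.7%): difference = 2.0%
Step 3: Most likely is 'D' (4.3%, diff 0.4%); second most likely is 'R' (6.0%, diff 1.3%).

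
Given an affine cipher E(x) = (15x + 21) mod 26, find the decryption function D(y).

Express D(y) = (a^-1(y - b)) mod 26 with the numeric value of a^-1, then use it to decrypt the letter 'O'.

Step 1: Find a^-1, the modular inverse of 15 mod 26.
Step 2: We need 15 * a^-1 = 1 (mod 26).
Step 3: 15 * 7 = 105 = 4 * 26 + 1, so a^-1 = 7.
Step 4: D(y) = 7(y - 21) mod 26.
Step 5: Apply to 'O' (y = 14): D(14) = 7 * (14 - 21) mod 26 = 7 * -7 mod 26 = 3 -> 'D'.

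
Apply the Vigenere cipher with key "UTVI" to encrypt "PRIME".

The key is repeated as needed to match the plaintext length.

Step 1: Repeat key to match plaintext length:
  Plaintext: PRIME
  Key:       UTVIU
Step 2: Encrypt each letter:
  P(15) + U(20) = (15+20) mod 26 = 9 = J
  R(17) + T(19) = (17+19) mod 26 = 10 = K
  I(8) + V(21) = (8+21) mod 26 = 3 = D
  M(12) + I(8) = (12+8) mod 26 = 20 = U
  E(4) + U(20) = (4+20) mod 26 = 24 = Y
Ciphertext: JKDUY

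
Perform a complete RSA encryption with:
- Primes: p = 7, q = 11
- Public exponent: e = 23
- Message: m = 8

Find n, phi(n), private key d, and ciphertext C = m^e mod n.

Step 1: n = 7 * 11 = 77.
Step 2: phi(n) = (7-1)(11-1) = 6 * 10 = 60.
Step 3: Find d = 23^(-1) mod 60 = 47.
  Verify: 23 * 47 = 1081 = 1 (mod 60).
Step 4: C = 8^23 mod 77 = 50.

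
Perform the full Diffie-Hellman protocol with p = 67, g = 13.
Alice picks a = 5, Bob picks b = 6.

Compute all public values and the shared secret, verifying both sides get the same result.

Step 1: A = g^a mod p = 13^5 mod 67 = 46.
Step 2: B = g^b mod p = 13^6 mod 67 = 62.
Step 3: Alice computes s = B^a mod p = 62^5 mod 67 = 24.
Step 4: Bob computes s = A^b mod p = 46^6 mod 67 = 24.
Both sides agree: shared secret = 24.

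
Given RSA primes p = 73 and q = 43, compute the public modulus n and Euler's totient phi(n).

Step 1: n = p * q = 73 * 43 = 3139.
Step 2: phi(n) = (p-1)(q-1) = 72 * 42 = 3024.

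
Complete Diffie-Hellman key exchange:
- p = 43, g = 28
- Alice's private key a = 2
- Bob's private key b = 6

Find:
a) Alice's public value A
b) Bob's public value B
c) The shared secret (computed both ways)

Step 1: A = g^a mod p = 28^2 mod 43 = 10.
Step 2: B = g^b mod p = 28^6 mod 43 = 11.
Step 3: Alice computes s = B^a mod p = 11^2 mod 43 = 35.
Step 4: Bob computes s = A^b mod p = 10^6 mod 43 = 35.
Both sides agree: shared secret = 35.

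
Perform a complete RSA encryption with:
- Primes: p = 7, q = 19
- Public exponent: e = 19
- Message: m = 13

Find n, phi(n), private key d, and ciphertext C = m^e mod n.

Step 1: n = 7 * 19 = 133.
Step 2: phi(n) = (7-1)(19-1) = 6 * 18 = 108.
Step 3: Find d = 19^(-1) mod 108 = 91.
  Verify: 19 * 91 = 1729 = 1 (mod 108).
Step 4: C = 13^19 mod 133 = 13.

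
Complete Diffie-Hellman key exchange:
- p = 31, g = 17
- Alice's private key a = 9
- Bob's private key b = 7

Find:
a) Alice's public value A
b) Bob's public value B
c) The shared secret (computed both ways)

Step 1: A = g^a mod p = 17^9 mod 31 = 27.
Step 2: B = g^b mod p = 17^7 mod 31 = 12.
Step 3: Alice computes s = B^a mod p = 12^9 mod 31 = 15.
Step 4: Bob computes s = A^b mod p = 27^7 mod 31 = 15.
Both sides agree: shared secret = 15.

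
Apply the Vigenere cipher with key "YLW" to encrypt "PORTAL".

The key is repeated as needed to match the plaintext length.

Step 1: Repeat key to match plaintext length:
  Plaintext: PORTAL
  Key:       YLWYLW
Step 2: Encrypt each letter:
  P(15) + Y(24) = (15+24) mod 26 = 13 = N
  O(14) + L(11) = (14+11) mod 26 = 25 = Z
  R(17) + W(22) = (17+22) mod 26 = 13 = N
  T(19) + Y(24) = (19+24) mod 26 = 17 = R
  A(0) + L(11) = (0+11) mod 26 = 11 = L
  L(11) + W(22) = (11+22) mod 26 = 7 = H
Ciphertext: NZNRLH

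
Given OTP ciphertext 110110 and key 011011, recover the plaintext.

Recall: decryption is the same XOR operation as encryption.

Step 1: XOR ciphertext with key:
  Ciphertext: 110110
  Key:        011011
  XOR:        101101
Step 2: Plaintext = 101101 = 45 in decimal.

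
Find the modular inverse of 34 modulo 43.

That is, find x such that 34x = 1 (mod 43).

Step 1: We need x such that 34 * x = 1 (mod 43).
Step 2: Using the extended Euclidean algorithm or trial:
  34 * 19 = 646 = 15 * 43 + 1.
Step 3: Since 646 mod 43 = 1, the inverse is x = 19.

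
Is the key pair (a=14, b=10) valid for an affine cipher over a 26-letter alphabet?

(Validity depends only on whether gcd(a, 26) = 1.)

Step 1: Compute gcd(14, 26).
Step 2: gcd(14, 26) = 2.
Since gcd = 2 != 1, 14 shares a common factor with 26, so it cannot be used.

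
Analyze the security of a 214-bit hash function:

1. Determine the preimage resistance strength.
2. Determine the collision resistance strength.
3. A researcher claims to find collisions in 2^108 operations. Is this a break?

Step 1: Preimage resistance requires brute-force of 2^214 operations.
Step 2: Collision resistance (birthday bound) = 2^(214/2) = 2^107.
Step 3: The claimed attack costs 2^108 operations.
Step 4: Since 2^108 >= 2^107, the claimed attack is no faster than the generic birthday attack, so this does not break collision resistance.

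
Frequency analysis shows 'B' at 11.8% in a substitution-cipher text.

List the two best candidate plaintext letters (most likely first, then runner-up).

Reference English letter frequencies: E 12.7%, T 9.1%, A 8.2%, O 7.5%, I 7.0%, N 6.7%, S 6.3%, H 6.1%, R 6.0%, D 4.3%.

Step 1: Observed frequency of 'B' is 11.8%.
Step 2: Compute distances to each reference frequency and sort:
  E (12.7%): difference = 0.9% <-- BEST
  T (9.1%): difference = 2.7% <-- RUNNER-UP
  A (8.2%): difference = 3.6%
  O (7.5%): difference = 4.3%
  I (7.0%): difference = 4.8%
Step 3: Most likely is 'E' (12.7%, diff 0.9%); second most likely is 'T' (9.1%, diff 2.7%).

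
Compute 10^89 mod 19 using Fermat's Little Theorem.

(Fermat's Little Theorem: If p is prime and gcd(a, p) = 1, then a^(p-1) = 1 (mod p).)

Step 1: Since 19 is prime, by Fermat's Little Theorem: 10^18 = 1 (mod 19).
Step 2: Reduce exponent: 89 mod 18 = 17.
Step 3: So 10^89 = 10^17 (mod 19).
Step 4: 10^17 mod 19 = 2.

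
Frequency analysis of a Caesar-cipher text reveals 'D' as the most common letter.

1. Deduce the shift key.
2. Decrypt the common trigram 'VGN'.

Step 1: In English, 'E' is the most frequent letter (12.7%).
Step 2: The most frequent ciphertext letter is 'D' (position 3).
Step 3: Shift = (3 - 4) mod 26 = 25.
Step 4: Decrypt 'VGN' by shifting back 25:
  V -> W
  G -> H
  N -> O
Step 5: 'VGN' decrypts to 'WHO'.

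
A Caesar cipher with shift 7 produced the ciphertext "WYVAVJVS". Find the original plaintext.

Step 1: Reverse the shift by subtracting 7 from each letter position.
  W (position 22) -> position (22-7) mod 26 = 15 -> P
  Y (position 24) -> position (24-7) mod 26 = 17 -> R
  V (position 21) -> position (21-7) mod 26 = 14 -> O
  A (position 0) -> position (0-7) mod 26 = 19 -> T
  V (position 21) -> position (21-7) mod 26 = 14 -> O
  J (position 9) -> position (9-7) mod 26 = 2 -> C
  V (position 21) -> position (21-7) mod 26 = 14 -> O
  S (position 18) -> position (18-7) mod 26 = 11 -> L
Decrypted message: PROTOCOL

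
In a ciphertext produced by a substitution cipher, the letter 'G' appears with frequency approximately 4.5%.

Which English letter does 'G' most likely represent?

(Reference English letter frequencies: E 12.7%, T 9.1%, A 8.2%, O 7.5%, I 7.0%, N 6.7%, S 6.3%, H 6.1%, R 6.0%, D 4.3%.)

Step 1: The observed frequency is 4.5%.
Step 2: Compare with English frequencies:
  E: 12.7% (difference: 8.2%)
  T: 9.1% (difference: 4.6%)
  A: 8.2% (difference: 3.7%)
  O: 7.5% (difference: 3.0%)
  I: 7.0% (difference: 2.5%)
  N: 6.7% (difference: 2.2%)
  S: 6.3% (difference: 1.8%)
  H: 6.1% (difference: 1.6%)
  R: 6.0% (difference: 1.5%)
  D: 4.3% (difference: 0.2%) <-- closest
Step 3: 'G' most likely represents 'D' (frequency 4.3%).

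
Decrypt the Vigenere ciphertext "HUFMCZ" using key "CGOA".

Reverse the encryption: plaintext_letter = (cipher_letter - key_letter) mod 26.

Step 1: Extend key: CGOACG
Step 2: Decrypt each letter (c - k) mod 26:
  H(7) - C(2) = (7-2) mod 26 = 5 = F
  U(20) - G(6) = (20-6) mod 26 = 14 = O
  F(5) - O(14) = (5-14) mod 26 = 17 = R
  M(12) - A(0) = (12-0) mod 26 = 12 = M
  C(2) - C(2) = (2-2) mod 26 = 0 = A
  Z(25) - G(6) = (25-6) mod 26 = 19 = T
Plaintext: FORMAT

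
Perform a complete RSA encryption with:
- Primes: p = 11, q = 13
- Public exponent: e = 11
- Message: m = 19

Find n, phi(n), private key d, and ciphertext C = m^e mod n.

Step 1: n = 11 * 13 = 143.
Step 2: phi(n) = (11-1)(13-1) = 10 * 12 = 120.
Step 3: Find d = 11^(-1) mod 120 = 11.
  Verify: 11 * 11 = 121 = 1 (mod 120).
Step 4: C = 19^11 mod 143 = 63.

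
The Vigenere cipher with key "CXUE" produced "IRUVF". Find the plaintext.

Step 1: Extend key: CXUEC
Step 2: Decrypt each letter (c - k) mod 26:
  I(8) - C(2) = (8-2) mod 26 = 6 = G
  R(17) - X(23) = (17-23) mod 26 = 20 = U
  U(20) - U(20) = (20-20) mod 26 = 0 = A
  V(21) - E(4) = (21-4) mod 26 = 17 = R
  F(5) - C(2) = (5-2) mod 26 = 3 = D
Plaintext: GUARD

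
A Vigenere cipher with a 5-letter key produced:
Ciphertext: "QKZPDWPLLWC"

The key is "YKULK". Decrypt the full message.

Step 1: Key 'YKULK' has length 5. Extended key: YKULKYKULKY
Step 2: Decrypt each position:
  Q(16) - Y(24) = 18 = S
  K(10) - K(10) = 0 = A
  Z(25) - U(20) = 5 = F
  P(15) - L(11) = 4 = E
  D(3) - K(10) = 19 = T
  W(22) - Y(24) = 24 = Y
  P(15) - K(10) = 5 = F
  L(11) - U(20) = 17 = R
  L(11) - L(11) = 0 = A
  W(22) - K(10) = 12 = M
  C(2) - Y(24) = 4 = E
Plaintext: SAFETYFRAME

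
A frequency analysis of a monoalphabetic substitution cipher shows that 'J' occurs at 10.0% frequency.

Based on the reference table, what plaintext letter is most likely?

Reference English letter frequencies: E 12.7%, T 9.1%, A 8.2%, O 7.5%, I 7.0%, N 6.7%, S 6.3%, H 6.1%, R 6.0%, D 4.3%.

Step 1: The observed frequency is 10.0%.
Step 2: Compare with English frequencies:
  E: 12.7% (difference: 2.7%)
  T: 9.1% (difference: 0.9%) <-- closest
  A: 8.2% (difference: 1.8%)
  O: 7.5% (difference: 2.5%)
  I: 7.0% (difference: 3.0%)
  N: 6.7% (difference: 3.3%)
  S: 6.3% (difference: 3.7%)
  H: 6.1% (difference: 3.9%)
  R: 6.0% (difference: 4.0%)
  D: 4.3% (difference: 5.7%)
Step 3: 'J' most likely represents 'T' (frequency 9.1%).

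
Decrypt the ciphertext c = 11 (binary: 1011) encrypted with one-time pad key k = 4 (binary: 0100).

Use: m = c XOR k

Step 1: XOR ciphertext with key:
  Ciphertext: 1011
  Key:        0100
  XOR:        1111
Step 2: Plaintext = 1111 = 15 in decimal.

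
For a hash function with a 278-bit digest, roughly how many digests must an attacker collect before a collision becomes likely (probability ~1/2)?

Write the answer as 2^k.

Step 1: The birthday paradox gives collision probability ~50% after sqrt(2^n) = 2^(n/2) hashes.
Step 2: For 278-bit output: 2^(278/2) = 2^139.
Step 3: Approximately 2^139 hash computations needed.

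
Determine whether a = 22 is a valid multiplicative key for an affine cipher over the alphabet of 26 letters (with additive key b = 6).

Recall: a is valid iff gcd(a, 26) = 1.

Step 1: Compute gcd(22, 26).
Step 2: gcd(22, 26) = 2.
Since gcd = 2 != 1, 22 shares a common factor with 26, so it cannot be used.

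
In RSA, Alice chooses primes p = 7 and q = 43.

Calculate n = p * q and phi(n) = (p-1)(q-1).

Step 1: n = p * q = 7 * 43 = 301.
Step 2: phi(n) = (p-1)(q-1) = 6 * 42 = 252.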